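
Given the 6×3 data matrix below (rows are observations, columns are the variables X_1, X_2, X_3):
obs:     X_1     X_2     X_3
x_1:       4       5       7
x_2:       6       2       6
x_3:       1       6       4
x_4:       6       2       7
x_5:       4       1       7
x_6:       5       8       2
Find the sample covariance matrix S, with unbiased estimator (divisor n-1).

Step 1 — column means:
  mean(X_1) = (4 + 6 + 1 + 6 + 4 + 5) / 6 = 26/6 = 4.3333
  mean(X_2) = (5 + 2 + 6 + 2 + 1 + 8) / 6 = 24/6 = 4
  mean(X_3) = (7 + 6 + 4 + 7 + 7 + 2) / 6 = 33/6 = 5.5

Step 2 — sample covariance S[i,j] = (1/(n-1)) · Σ_k (x_{k,i} - mean_i) · (x_{k,j} - mean_j), with n-1 = 5.
  S[X_1,X_1] = ((-0.3333)·(-0.3333) + (1.6667)·(1.6667) + (-3.3333)·(-3.3333) + (1.6667)·(1.6667) + (-0.3333)·(-0.3333) + (0.6667)·(0.6667)) / 5 = 17.3333/5 = 3.4667
  S[X_1,X_2] = ((-0.3333)·(1) + (1.6667)·(-2) + (-3.3333)·(2) + (1.6667)·(-2) + (-0.3333)·(-3) + (0.6667)·(4)) / 5 = -10/5 = -2
  S[X_1,X_3] = ((-0.3333)·(1.5) + (1.6667)·(0.5) + (-3.3333)·(-1.5) + (1.6667)·(1.5) + (-0.3333)·(1.5) + (0.6667)·(-3.5)) / 5 = 5/5 = 1
  S[X_2,X_2] = ((1)·(1) + (-2)·(-2) + (2)·(2) + (-2)·(-2) + (-3)·(-3) + (4)·(4)) / 5 = 38/5 = 7.6
  S[X_2,X_3] = ((1)·(1.5) + (-2)·(0.5) + (2)·(-1.5) + (-2)·(1.5) + (-3)·(1.5) + (4)·(-3.5)) / 5 = -24/5 = -4.8
  S[X_3,X_3] = ((1.5)·(1.5) + (0.5)·(0.5) + (-1.5)·(-1.5) + (1.5)·(1.5) + (1.5)·(1.5) + (-3.5)·(-3.5)) / 5 = 21.5/5 = 4.3

S is symmetric (S[j,i] = S[i,j]). Assembling:

S = [[3.4667, -2, 1],
 [-2, 7.6, -4.8],
 [1, -4.8, 4.3]]


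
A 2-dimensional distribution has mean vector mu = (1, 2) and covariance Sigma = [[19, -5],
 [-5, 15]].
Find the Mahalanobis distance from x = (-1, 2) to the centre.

Step 1 — centre the observation: (x - mu) = (-2, 0).

Step 2 — invert Sigma. det(Sigma) = 19·15 - (-5)² = 260.
  Sigma^{-1} = (1/det) · [[d, -b], [-b, a]] = [[0.0577, 0.0192],
 [0.0192, 0.0731]].

Step 3 — form the quadratic (x - mu)^T · Sigma^{-1} · (x - mu):
  Sigma^{-1} · (x - mu) = (-0.1154, -0.0385).
  (x - mu)^T · [Sigma^{-1} · (x - mu)] = (-2)·(-0.1154) + (0)·(-0.0385) = 0.2308.

Step 4 — take square root: d = √(0.2308) ≈ 0.4804.

d(x, mu) = √(0.2308) ≈ 0.4804


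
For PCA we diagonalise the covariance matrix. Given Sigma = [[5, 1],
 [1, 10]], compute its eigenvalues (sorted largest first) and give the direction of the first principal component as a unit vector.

Step 1 — characteristic polynomial of 2×2 Sigma:
  det(Sigma - λI) = λ² - trace · λ + det = 0.
  trace = 5 + 10 = 15, det = 5·10 - (1)² = 49.
Step 2 — discriminant:
  Δ = trace² - 4·det = 225 - 196 = 29.
Step 3 — eigenvalues:
  λ = (trace ± √Δ)/2 = (15 ± 5.3852)/2,
  λ_1 = 10.1926,  λ_2 = 4.8074.

Step 4 — unit eigenvector for λ_1: solve (Sigma - λ_1 I)v = 0. First row:
  (5 - 10.1926)·v_x + (1)·v_y = 0, i.e. (-5.1926)·v_x + (1)·v_y = 0,
  so v ∝ (b, λ_1 - a) = (1, 5.1926) = u.
  ||u|| = √((1)² + (5.1926)²) = √(27.9629) ≈ 5.288,
  v_1 = u/||u|| ≈ (0.1891, 0.982) (||v_1|| = 1).

λ_1 = 10.1926,  λ_2 = 4.8074;  v_1 ≈ (0.1891, 0.982)


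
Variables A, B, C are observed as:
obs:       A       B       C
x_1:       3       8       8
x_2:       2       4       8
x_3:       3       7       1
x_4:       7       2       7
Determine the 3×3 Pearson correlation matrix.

Step 1 — column means:
  mean(A) = (3 + 2 + 3 + 7) / 4 = 15/4 = 3.75
  mean(B) = (8 + 4 + 7 + 2) / 4 = 21/4 = 5.25
  mean(C) = (8 + 8 + 1 + 7) / 4 = 24/4 = 6

Step 2 — sample variances and covariances s[i,j] = (1/(n-1)) · Σ_k (x_{k,i} - mean_i) · (x_{k,j} - mean_j), with n-1 = 3:
  s[A,A] = ((-0.75)·(-0.75) + (-1.75)·(-1.75) + (-0.75)·(-0.75) + (3.25)·(3.25)) / 3 = 14.75/3 = 4.9167
  s[A,B] = ((-0.75)·(2.75) + (-1.75)·(-1.25) + (-0.75)·(1.75) + (3.25)·(-3.25)) / 3 = -11.75/3 = -3.9167
  s[A,C] = ((-0.75)·(2) + (-1.75)·(2) + (-0.75)·(-5) + (3.25)·(1)) / 3 = 2/3 = 0.6667
  s[B,B] = ((2.75)·(2.75) + (-1.25)·(-1.25) + (1.75)·(1.75) + (-3.25)·(-3.25)) / 3 = 22.75/3 = 7.5833
  s[B,C] = ((2.75)·(2) + (-1.25)·(2) + (1.75)·(-5) + (-3.25)·(1)) / 3 = -9/3 = -3
  s[C,C] = ((2)·(2) + (2)·(2) + (-5)·(-5) + (1)·(1)) / 3 = 34/3 = 11.3333
  Sample standard deviations s_i = √(s[i,i]):
  s(A) = √(4.9167) = 2.2174
  s(B) = √(7.5833) = 2.7538
  s(C) = √(11.3333) = 3.3665

Step 3 — r_{ij} = s_{ij} / (s_i · s_j):
  r[A,A] = 1 (diagonal).
  r[A,B] = -3.9167 / (2.2174 · 2.7538) = -3.9167 / 6.1061 = -0.6414
  r[A,C] = 0.6667 / (2.2174 · 3.3665) = 0.6667 / 7.4647 = 0.0893
  r[B,B] = 1 (diagonal).
  r[B,C] = -3 / (2.7538 · 3.3665) = -3 / 9.2706 = -0.3236
  r[C,C] = 1 (diagonal).

R is symmetric with unit diagonal. Assembling:

R = [[1, -0.6414, 0.0893],
 [-0.6414, 1, -0.3236],
 [0.0893, -0.3236, 1]]


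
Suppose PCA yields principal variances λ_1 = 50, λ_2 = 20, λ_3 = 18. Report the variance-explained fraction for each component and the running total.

Step 1 — total variance = trace(Sigma) = Σ λ_i = 50 + 20 + 18 = 88.

Step 2 — fraction explained by component i = λ_i / Σ λ:
  PC1: 50/88 = 0.5682
  PC2: 20/88 = 0.2273
  PC3: 18/88 = 0.2045

Step 3 — cumulative fraction after k components = (λ_1 + ... + λ_k) / Σ λ:
  k = 1: 50/88 = 0.5682
  k = 2: (50 + 20)/88 = 70/88 = 0.7955
  k = 3: (50 + 20 + 18)/88 = 88/88 = 1

Summary (fraction, with percent):

explained: PC1 0.5682 (56.82%), PC2 0.2273 (22.73%), PC3 0.2045 (20.45%);  cumulative: 0.5682, 0.7955, 1


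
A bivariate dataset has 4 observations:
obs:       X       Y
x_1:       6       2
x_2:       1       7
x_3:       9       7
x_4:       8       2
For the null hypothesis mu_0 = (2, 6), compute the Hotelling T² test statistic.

Step 1 — sample mean vector:
  mean(X) = (6 + 1 + 9 + 8) / 4 = 24/4 = 6
  mean(Y) = (2 + 7 + 7 + 2) / 4 = 18/4 = 4.5
  x̄ = (6, 4.5),  deviation x̄ - mu_0 = (6, 4.5) - (2, 6) = (4, -1.5).

Step 2 — sample covariance matrix, S[i,j] = (1/(n-1)) · Σ_k (x_{k,i} - mean_i) · (x_{k,j} - mean_j), divisor n-1 = 3:
  S[X,X] = ((0)·(0) + (-5)·(-5) + (3)·(3) + (2)·(2)) / 3 = 38/3 = 12.6667
  S[X,Y] = ((0)·(-2.5) + (-5)·(2.5) + (3)·(2.5) + (2)·(-2.5)) / 3 = -10/3 = -3.3333
  S[Y,Y] = ((-2.5)·(-2.5) + (2.5)·(2.5) + (2.5)·(2.5) + (-2.5)·(-2.5)) / 3 = 25/3 = 8.3333
  S = [[12.6667, -3.3333],
 [-3.3333, 8.3333]].

Step 3 — invert S. det(S) = 12.6667·8.3333 - (-3.3333)² = 94.4444.
  S^{-1} = (1/det) · [[d, -b], [-b, a]] = [[0.0882, 0.0353],
 [0.0353, 0.1341]].

Step 4 — quadratic form (x̄ - mu_0)^T · S^{-1} · (x̄ - mu_0):
  S^{-1} · (x̄ - mu_0) = (0.3, -0.06),
  (x̄ - mu_0)^T · [...] = (4)·(0.3) + (-1.5)·(-0.06) = 1.29.

Step 5 — scale by n: T² = 4 · 1.29 = 5.16.

T² ≈ 5.16


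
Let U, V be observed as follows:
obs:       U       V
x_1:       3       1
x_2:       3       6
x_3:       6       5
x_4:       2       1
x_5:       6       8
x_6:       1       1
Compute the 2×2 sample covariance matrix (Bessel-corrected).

Step 1 — column means:
  mean(U) = (3 + 3 + 6 + 2 + 6 + 1) / 6 = 21/6 = 3.5
  mean(V) = (1 + 6 + 5 + 1 + 8 + 1) / 6 = 22/6 = 3.6667

Step 2 — sample covariance S[i,j] = (1/(n-1)) · Σ_k (x_{k,i} - mean_i) · (x_{k,j} - mean_j), with n-1 = 5.
  S[U,U] = ((-0.5)·(-0.5) + (-0.5)·(-0.5) + (2.5)·(2.5) + (-1.5)·(-1.5) + (2.5)·(2.5) + (-2.5)·(-2.5)) / 5 = 21.5/5 = 4.3
  S[U,V] = ((-0.5)·(-2.6667) + (-0.5)·(2.3333) + (2.5)·(1.3333) + (-1.5)·(-2.6667) + (2.5)·(4.3333) + (-2.5)·(-2.6667)) / 5 = 25/5 = 5
  S[V,V] = ((-2.6667)·(-2.6667) + (2.3333)·(2.3333) + (1.3333)·(1.3333) + (-2.6667)·(-2.6667) + (4.3333)·(4.3333) + (-2.6667)·(-2.6667)) / 5 = 47.3333/5 = 9.4667

S is symmetric (S[j,i] = S[i,j]). Assembling:

S = [[4.3, 5],
 [5, 9.4667]]


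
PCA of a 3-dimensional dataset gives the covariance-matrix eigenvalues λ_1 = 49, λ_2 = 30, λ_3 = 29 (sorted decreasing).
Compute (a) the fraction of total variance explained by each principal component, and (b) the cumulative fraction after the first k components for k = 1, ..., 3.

Step 1 — total variance = trace(Sigma) = Σ λ_i = 49 + 30 + 29 = 108.

Step 2 — fraction explained by component i = λ_i / Σ λ:
  PC1: 49/108 = 0.4537
  PC2: 30/108 = 0.2778
  PC3: 29/108 = 0.2685

Step 3 — cumulative fraction after k components = (λ_1 + ... + λ_k) / Σ λ:
  k = 1: 49/108 = 0.4537
  k = 2: (49 + 30)/108 = 79/108 = 0.7315
  k = 3: (49 + 30 + 29)/108 = 108/108 = 1

Summary (fraction, with percent):

explained: PC1 0.4537 (45.37%), PC2 0.2778 (27.78%), PC3 0.2685 (26.85%);  cumulative: 0.4537, 0.7315, 1


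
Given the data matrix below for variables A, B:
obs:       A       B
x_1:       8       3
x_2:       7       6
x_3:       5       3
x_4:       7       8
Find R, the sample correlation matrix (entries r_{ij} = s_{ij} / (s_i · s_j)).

Step 1 — column means:
  mean(A) = (8 + 7 + 5 + 7) / 4 = 27/4 = 6.75
  mean(B) = (3 + 6 + 3 + 8) / 4 = 20/4 = 5

Step 2 — sample variances and covariances s[i,j] = (1/(n-1)) · Σ_k (x_{k,i} - mean_i) · (x_{k,j} - mean_j), with n-1 = 3:
  s[A,A] = ((1.25)·(1.25) + (0.25)·(0.25) + (-1.75)·(-1.75) + (0.25)·(0.25)) / 3 = 4.75/3 = 1.5833
  s[A,B] = ((1.25)·(-2) + (0.25)·(1) + (-1.75)·(-2) + (0.25)·(3)) / 3 = 2/3 = 0.6667
  s[B,B] = ((-2)·(-2) + (1)·(1) + (-2)·(-2) + (3)·(3)) / 3 = 18/3 = 6
  Sample standard deviations s_i = √(s[i,i]):
  s(A) = √(1.5833) = 1.2583
  s(B) = √(6) = 2.4495

Step 3 — r_{ij} = s_{ij} / (s_i · s_j):
  r[A,A] = 1 (diagonal).
  r[A,B] = 0.6667 / (1.2583 · 2.4495) = 0.6667 / 3.0822 = 0.2163
  r[B,B] = 1 (diagonal).

R is symmetric with unit diagonal. Assembling:

R = [[1, 0.2163],
 [0.2163, 1]]


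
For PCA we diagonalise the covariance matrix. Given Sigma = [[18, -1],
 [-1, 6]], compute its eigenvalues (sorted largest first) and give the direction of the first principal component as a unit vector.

Step 1 — characteristic polynomial of 2×2 Sigma:
  det(Sigma - λI) = λ² - trace · λ + det = 0.
  trace = 18 + 6 = 24, det = 18·6 - (-1)² = 107.
Step 2 — discriminant:
  Δ = trace² - 4·det = 576 - 428 = 148.
Step 3 — eigenvalues:
  λ = (trace ± √Δ)/2 = (24 ± 12.1655)/2,
  λ_1 = 18.0828,  λ_2 = 5.9172.

Step 4 — unit eigenvector for λ_1: solve (Sigma - λ_1 I)v = 0. First row:
  (18 - 18.0828)·v_x + (-1)·v_y = 0, i.e. (-0.0828)·v_x + (-1)·v_y = 0,
  so v ∝ (b, λ_1 - a) = (-1, 0.0828); multiply by -1 so the first entry is positive: u = (1, -0.0828).
  ||u|| = √((1)² + (-0.0828)²) = √(1.0068) ≈ 1.0034,
  v_1 = u/||u|| ≈ (0.9966, -0.0825) (||v_1|| = 1).

λ_1 = 18.0828,  λ_2 = 5.9172;  v_1 ≈ (0.9966, -0.0825)


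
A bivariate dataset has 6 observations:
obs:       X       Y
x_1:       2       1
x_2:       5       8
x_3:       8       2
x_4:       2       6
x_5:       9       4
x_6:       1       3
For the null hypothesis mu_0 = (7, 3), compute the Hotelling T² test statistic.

Step 1 — sample mean vector:
  mean(X) = (2 + 5 + 8 + 2 + 9 + 1) / 6 = 27/6 = 4.5
  mean(Y) = (1 + 8 + 2 + 6 + 4 + 3) / 6 = 24/6 = 4
  x̄ = (4.5, 4),  deviation x̄ - mu_0 = (4.5, 4) - (7, 3) = (-2.5, 1).

Step 2 — sample covariance matrix, S[i,j] = (1/(n-1)) · Σ_k (x_{k,i} - mean_i) · (x_{k,j} - mean_j), divisor n-1 = 5:
  S[X,X] = ((-2.5)·(-2.5) + (0.5)·(0.5) + (3.5)·(3.5) + (-2.5)·(-2.5) + (4.5)·(4.5) + (-3.5)·(-3.5)) / 5 = 57.5/5 = 11.5
  S[X,Y] = ((-2.5)·(-3) + (0.5)·(4) + (3.5)·(-2) + (-2.5)·(2) + (4.5)·(0) + (-3.5)·(-1)) / 5 = 1/5 = 0.2
  S[Y,Y] = ((-3)·(-3) + (4)·(4) + (-2)·(-2) + (2)·(2) + (0)·(0) + (-1)·(-1)) / 5 = 34/5 = 6.8
  S = [[11.5, 0.2],
 [0.2, 6.8]].

Step 3 — invert S. det(S) = 11.5·6.8 - (0.2)² = 78.16.
  S^{-1} = (1/det) · [[d, -b], [-b, a]] = [[0.087, -0.0026],
 [-0.0026, 0.1471]].

Step 4 — quadratic form (x̄ - mu_0)^T · S^{-1} · (x̄ - mu_0):
  S^{-1} · (x̄ - mu_0) = (-0.2201, 0.1535),
  (x̄ - mu_0)^T · [...] = (-2.5)·(-0.2201) + (1)·(0.1535) = 0.7037.

Step 5 — scale by n: T² = 6 · 0.7037 = 4.2221.

T² ≈ 4.2221


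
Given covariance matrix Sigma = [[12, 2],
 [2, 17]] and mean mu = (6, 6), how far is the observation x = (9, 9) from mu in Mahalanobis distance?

Step 1 — centre the observation: (x - mu) = (3, 3).

Step 2 — invert Sigma. det(Sigma) = 12·17 - (2)² = 200.
  Sigma^{-1} = (1/det) · [[d, -b], [-b, a]] = [[0.085, -0.01],
 [-0.01, 0.06]].

Step 3 — form the quadratic (x - mu)^T · Sigma^{-1} · (x - mu):
  Sigma^{-1} · (x - mu) = (0.225, 0.15).
  (x - mu)^T · [Sigma^{-1} · (x - mu)] = (3)·(0.225) + (3)·(0.15) = 1.125.

Step 4 — take square root: d = √(1.125) ≈ 1.0607.

d(x, mu) = √(1.125) ≈ 1.0607


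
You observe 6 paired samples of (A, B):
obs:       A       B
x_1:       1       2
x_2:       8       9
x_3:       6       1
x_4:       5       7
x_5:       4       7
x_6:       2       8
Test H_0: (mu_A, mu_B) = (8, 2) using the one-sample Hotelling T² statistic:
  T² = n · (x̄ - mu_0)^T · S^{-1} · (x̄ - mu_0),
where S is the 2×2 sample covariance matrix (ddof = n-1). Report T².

Step 1 — sample mean vector:
  mean(A) = (1 + 8 + 6 + 5 + 4 + 2) / 6 = 26/6 = 4.3333
  mean(B) = (2 + 9 + 1 + 7 + 7 + 8) / 6 = 34/6 = 5.6667
  x̄ = (4.3333, 5.6667),  deviation x̄ - mu_0 = (4.3333, 5.6667) - (8, 2) = (-3.6667, 3.6667).

Step 2 — sample covariance matrix, S[i,j] = (1/(n-1)) · Σ_k (x_{k,i} - mean_i) · (x_{k,j} - mean_j), divisor n-1 = 5:
  S[A,A] = ((-3.3333)·(-3.3333) + (3.6667)·(3.6667) + (1.6667)·(1.6667) + (0.6667)·(0.6667) + (-0.3333)·(-0.3333) + (-2.3333)·(-2.3333)) / 5 = 33.3333/5 = 6.6667
  S[A,B] = ((-3.3333)·(-3.6667) + (3.6667)·(3.3333) + (1.6667)·(-4.6667) + (0.6667)·(1.3333) + (-0.3333)·(1.3333) + (-2.3333)·(2.3333)) / 5 = 11.6667/5 = 2.3333
  S[B,B] = ((-3.6667)·(-3.6667) + (3.3333)·(3.3333) + (-4.6667)·(-4.6667) + (1.3333)·(1.3333) + (1.3333)·(1.3333) + (2.3333)·(2.3333)) / 5 = 55.3333/5 = 11.0667
  S = [[6.6667, 2.3333],
 [2.3333, 11.0667]].

Step 3 — invert S. det(S) = 6.6667·11.0667 - (2.3333)² = 68.3333.
  S^{-1} = (1/det) · [[d, -b], [-b, a]] = [[0.162, -0.0341],
 [-0.0341, 0.0976]].

Step 4 — quadratic form (x̄ - mu_0)^T · S^{-1} · (x̄ - mu_0):
  S^{-1} · (x̄ - mu_0) = (-0.719, 0.4829),
  (x̄ - mu_0)^T · [...] = (-3.6667)·(-0.719) + (3.6667)·(0.4829) = 4.4072.

Step 5 — scale by n: T² = 6 · 4.4072 = 26.4429.

T² ≈ 26.4429


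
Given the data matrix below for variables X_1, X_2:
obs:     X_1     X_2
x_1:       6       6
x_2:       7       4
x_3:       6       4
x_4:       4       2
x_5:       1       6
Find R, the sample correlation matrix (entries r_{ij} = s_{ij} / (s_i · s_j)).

Step 1 — column means:
  mean(X_1) = (6 + 7 + 6 + 4 + 1) / 5 = 24/5 = 4.8
  mean(X_2) = (6 + 4 + 4 + 2 + 6) / 5 = 22/5 = 4.4

Step 2 — sample variances and covariances s[i,j] = (1/(n-1)) · Σ_k (x_{k,i} - mean_i) · (x_{k,j} - mean_j), with n-1 = 4:
  s[X_1,X_1] = ((1.2)·(1.2) + (2.2)·(2.2) + (1.2)·(1.2) + (-0.8)·(-0.8) + (-3.8)·(-3.8)) / 4 = 22.8/4 = 5.7
  s[X_1,X_2] = ((1.2)·(1.6) + (2.2)·(-0.4) + (1.2)·(-0.4) + (-0.8)·(-2.4) + (-3.8)·(1.6)) / 4 = -3.6/4 = -0.9
  s[X_2,X_2] = ((1.6)·(1.6) + (-0.4)·(-0.4) + (-0.4)·(-0.4) + (-2.4)·(-2.4) + (1.6)·(1.6)) / 4 = 11.2/4 = 2.8
  Sample standard deviations s_i = √(s[i,i]):
  s(X_1) = √(5.7) = 2.3875
  s(X_2) = √(2.8) = 1.6733

Step 3 — r_{ij} = s_{ij} / (s_i · s_j):
  r[X_1,X_1] = 1 (diagonal).
  r[X_1,X_2] = -0.9 / (2.3875 · 1.6733) = -0.9 / 3.995 = -0.2253
  r[X_2,X_2] = 1 (diagonal).

R is symmetric with unit diagonal. Assembling:

R = [[1, -0.2253],
 [-0.2253, 1]]


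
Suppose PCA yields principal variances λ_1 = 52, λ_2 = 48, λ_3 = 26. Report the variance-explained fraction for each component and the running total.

Step 1 — total variance = trace(Sigma) = Σ λ_i = 52 + 48 + 26 = 126.

Step 2 — fraction explained by component i = λ_i / Σ λ:
  PC1: 52/126 = 0.4127
  PC2: 48/126 = 0.381
  PC3: 26/126 = 0.2063

Step 3 — cumulative fraction after k components = (λ_1 + ... + λ_k) / Σ λ:
  k = 1: 52/126 = 0.4127
  k = 2: (52 + 48)/126 = 100/126 = 0.7937
  k = 3: (52 + 48 + 26)/126 = 126/126 = 1

Summary (fraction, with percent):

explained: PC1 0.4127 (41.27%), PC2 0.381 (38.1%), PC3 0.2063 (20.63%);  cumulative: 0.4127, 0.7937, 1


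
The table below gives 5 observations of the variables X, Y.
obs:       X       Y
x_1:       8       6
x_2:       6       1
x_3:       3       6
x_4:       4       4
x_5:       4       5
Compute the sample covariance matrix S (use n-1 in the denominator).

Step 1 — column means:
  mean(X) = (8 + 6 + 3 + 4 + 4) / 5 = 25/5 = 5
  mean(Y) = (6 + 1 + 6 + 4 + 5) / 5 = 22/5 = 4.4

Step 2 — sample covariance S[i,j] = (1/(n-1)) · Σ_k (x_{k,i} - mean_i) · (x_{k,j} - mean_j), with n-1 = 4.
  S[X,X] = ((3)·(3) + (1)·(1) + (-2)·(-2) + (-1)·(-1) + (-1)·(-1)) / 4 = 16/4 = 4
  S[X,Y] = ((3)·(1.6) + (1)·(-3.4) + (-2)·(1.6) + (-1)·(-0.4) + (-1)·(0.6)) / 4 = -2/4 = -0.5
  S[Y,Y] = ((1.6)·(1.6) + (-3.4)·(-3.4) + (1.6)·(1.6) + (-0.4)·(-0.4) + (0.6)·(0.6)) / 4 = 17.2/4 = 4.3

S is symmetric (S[j,i] = S[i,j]). Assembling:

S = [[4, -0.5],
 [-0.5, 4.3]]


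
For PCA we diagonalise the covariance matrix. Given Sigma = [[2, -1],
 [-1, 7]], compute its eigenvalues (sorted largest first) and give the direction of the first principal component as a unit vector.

Step 1 — characteristic polynomial of 2×2 Sigma:
  det(Sigma - λI) = λ² - trace · λ + det = 0.
  trace = 2 + 7 = 9, det = 2·7 - (-1)² = 13.
Step 2 — discriminant:
  Δ = trace² - 4·det = 81 - 52 = 29.
Step 3 — eigenvalues:
  λ = (trace ± √Δ)/2 = (9 ± 5.3852)/2,
  λ_1 = 7.1926,  λ_2 = 1.8074.

Step 4 — unit eigenvector for λ_1: solve (Sigma - λ_1 I)v = 0. First row:
  (2 - 7.1926)·v_x + (-1)·v_y = 0, i.e. (-5.1926)·v_x + (-1)·v_y = 0,
  so v ∝ (b, λ_1 - a) = (-1, 5.1926); multiply by -1 so the first entry is positive: u = (1, -5.1926).
  ||u|| = √((1)² + (-5.1926)²) = √(27.9629) ≈ 5.288,
  v_1 = u/||u|| ≈ (0.1891, -0.982) (||v_1|| = 1).

λ_1 = 7.1926,  λ_2 = 1.8074;  v_1 ≈ (0.1891, -0.982)


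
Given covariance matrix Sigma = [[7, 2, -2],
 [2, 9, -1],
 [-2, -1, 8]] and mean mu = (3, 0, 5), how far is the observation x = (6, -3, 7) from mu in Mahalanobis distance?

Step 1 — centre the observation: (x - mu) = (3, -3, 2).

Step 2 — invert Sigma (cofactor / det for 3×3, or solve directly):
  Sigma^{-1} = [[0.1625, -0.032, 0.0366],
 [-0.032, 0.119, 0.0069],
 [0.0366, 0.0069, 0.135]].

Step 3 — form the quadratic (x - mu)^T · Sigma^{-1} · (x - mu):
  Sigma^{-1} · (x - mu) = (0.6568, -0.4394, 0.3593).
  (x - mu)^T · [Sigma^{-1} · (x - mu)] = (3)·(0.6568) + (-3)·(-0.4394) + (2)·(0.3593) = 4.0069.

Step 4 — take square root: d = √(4.0069) ≈ 2.0017.

d(x, mu) = √(4.0069) ≈ 2.0017


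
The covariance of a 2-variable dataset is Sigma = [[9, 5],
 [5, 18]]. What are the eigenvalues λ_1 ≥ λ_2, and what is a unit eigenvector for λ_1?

Step 1 — characteristic polynomial of 2×2 Sigma:
  det(Sigma - λI) = λ² - trace · λ + det = 0.
  trace = 9 + 18 = 27, det = 9·18 - (5)² = 137.
Step 2 — discriminant:
  Δ = trace² - 4·det = 729 - 548 = 181.
Step 3 — eigenvalues:
  λ = (trace ± √Δ)/2 = (27 ± 13.4536)/2,
  λ_1 = 20.2268,  λ_2 = 6.7732.

Step 4 — unit eigenvector for λ_1: solve (Sigma - λ_1 I)v = 0. First row:
  (9 - 20.2268)·v_x + (5)·v_y = 0, i.e. (-11.2268)·v_x + (5)·v_y = 0,
  so v ∝ (b, λ_1 - a) = (5, 11.2268) = u.
  ||u|| = √((5)² + (11.2268)²) = √(151.0413) ≈ 12.2899,
  v_1 = u/||u|| ≈ (0.4068, 0.9135) (||v_1|| = 1).

λ_1 = 20.2268,  λ_2 = 6.7732;  v_1 ≈ (0.4068, 0.9135)


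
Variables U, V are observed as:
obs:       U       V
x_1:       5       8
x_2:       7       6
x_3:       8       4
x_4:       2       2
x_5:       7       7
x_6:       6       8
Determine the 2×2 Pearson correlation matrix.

Step 1 — column means:
  mean(U) = (5 + 7 + 8 + 2 + 7 + 6) / 6 = 35/6 = 5.8333
  mean(V) = (8 + 6 + 4 + 2 + 7 + 8) / 6 = 35/6 = 5.8333

Step 2 — sample variances and covariances s[i,j] = (1/(n-1)) · Σ_k (x_{k,i} - mean_i) · (x_{k,j} - mean_j), with n-1 = 5:
  s[U,U] = ((-0.8333)·(-0.8333) + (1.1667)·(1.1667) + (2.1667)·(2.1667) + (-3.8333)·(-3.8333) + (1.1667)·(1.1667) + (0.1667)·(0.1667)) / 5 = 22.8333/5 = 4.5667
  s[U,V] = ((-0.8333)·(2.1667) + (1.1667)·(0.1667) + (2.1667)·(-1.8333) + (-3.8333)·(-3.8333) + (1.1667)·(1.1667) + (0.1667)·(2.1667)) / 5 = 10.8333/5 = 2.1667
  s[V,V] = ((2.1667)·(2.1667) + (0.1667)·(0.1667) + (-1.8333)·(-1.8333) + (-3.8333)·(-3.8333) + (1.1667)·(1.1667) + (2.1667)·(2.1667)) / 5 = 28.8333/5 = 5.7667
  Sample standard deviations s_i = √(s[i,i]):
  s(U) = √(4.5667) = 2.137
  s(V) = √(5.7667) = 2.4014

Step 3 — r_{ij} = s_{ij} / (s_i · s_j):
  r[U,U] = 1 (diagonal).
  r[U,V] = 2.1667 / (2.137 · 2.4014) = 2.1667 / 5.1317 = 0.4222
  r[V,V] = 1 (diagonal).

R is symmetric with unit diagonal. Assembling:

R = [[1, 0.4222],
 [0.4222, 1]]


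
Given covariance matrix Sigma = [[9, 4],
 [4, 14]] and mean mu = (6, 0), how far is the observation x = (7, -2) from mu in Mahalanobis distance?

Step 1 — centre the observation: (x - mu) = (1, -2).

Step 2 — invert Sigma. det(Sigma) = 9·14 - (4)² = 110.
  Sigma^{-1} = (1/det) · [[d, -b], [-b, a]] = [[0.1273, -0.0364],
 [-0.0364, 0.0818]].

Step 3 — form the quadratic (x - mu)^T · Sigma^{-1} · (x - mu):
  Sigma^{-1} · (x - mu) = (0.2, -0.2).
  (x - mu)^T · [Sigma^{-1} · (x - mu)] = (1)·(0.2) + (-2)·(-0.2) = 0.6.

Step 4 — take square root: d = √(0.6) ≈ 0.7746.

d(x, mu) = √(0.6) ≈ 0.7746


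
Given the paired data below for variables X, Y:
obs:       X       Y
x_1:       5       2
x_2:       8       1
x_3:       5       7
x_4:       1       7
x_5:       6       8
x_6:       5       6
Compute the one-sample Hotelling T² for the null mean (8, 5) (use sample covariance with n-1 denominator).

Step 1 — sample mean vector:
  mean(X) = (5 + 8 + 5 + 1 + 6 + 5) / 6 = 30/6 = 5
  mean(Y) = (2 + 1 + 7 + 7 + 8 + 6) / 6 = 31/6 = 5.1667
  x̄ = (5, 5.1667),  deviation x̄ - mu_0 = (5, 5.1667) - (8, 5) = (-3, 0.1667).

Step 2 — sample covariance matrix, S[i,j] = (1/(n-1)) · Σ_k (x_{k,i} - mean_i) · (x_{k,j} - mean_j), divisor n-1 = 5:
  S[X,X] = ((0)·(0) + (3)·(3) + (0)·(0) + (-4)·(-4) + (1)·(1) + (0)·(0)) / 5 = 26/5 = 5.2
  S[X,Y] = ((0)·(-3.1667) + (3)·(-4.1667) + (0)·(1.8333) + (-4)·(1.8333) + (1)·(2.8333) + (0)·(0.8333)) / 5 = -17/5 = -3.4
  S[Y,Y] = ((-3.1667)·(-3.1667) + (-4.1667)·(-4.1667) + (1.8333)·(1.8333) + (1.8333)·(1.8333) + (2.8333)·(2.8333) + (0.8333)·(0.8333)) / 5 = 42.8333/5 = 8.5667
  S = [[5.2, -3.4],
 [-3.4, 8.5667]].

Step 3 — invert S. det(S) = 5.2·8.5667 - (-3.4)² = 32.9867.
  S^{-1} = (1/det) · [[d, -b], [-b, a]] = [[0.2597, 0.1031],
 [0.1031, 0.1576]].

Step 4 — quadratic form (x̄ - mu_0)^T · S^{-1} · (x̄ - mu_0):
  S^{-1} · (x̄ - mu_0) = (-0.7619, -0.2829),
  (x̄ - mu_0)^T · [...] = (-3)·(-0.7619) + (0.1667)·(-0.2829) = 2.2386.

Step 5 — scale by n: T² = 6 · 2.2386 = 13.4317.

T² ≈ 13.4317


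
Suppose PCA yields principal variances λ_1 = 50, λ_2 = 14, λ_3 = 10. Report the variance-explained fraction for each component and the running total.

Step 1 — total variance = trace(Sigma) = Σ λ_i = 50 + 14 + 10 = 74.

Step 2 — fraction explained by component i = λ_i / Σ λ:
  PC1: 50/74 = 0.6757
  PC2: 14/74 = 0.1892
  PC3: 10/74 = 0.1351

Step 3 — cumulative fraction after k components = (λ_1 + ... + λ_k) / Σ λ:
  k = 1: 50/74 = 0.6757
  k = 2: (50 + 14)/74 = 64/74 = 0.8649
  k = 3: (50 + 14 + 10)/74 = 74/74 = 1

Summary (fraction, with percent):

explained: PC1 0.6757 (67.57%), PC2 0.1892 (18.92%), PC3 0.1351 (13.51%);  cumulative: 0.6757, 0.8649, 1


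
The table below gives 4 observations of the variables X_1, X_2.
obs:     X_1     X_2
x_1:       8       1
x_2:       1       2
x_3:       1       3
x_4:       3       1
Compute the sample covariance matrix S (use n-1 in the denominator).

Step 1 — column means:
  mean(X_1) = (8 + 1 + 1 + 3) / 4 = 13/4 = 3.25
  mean(X_2) = (1 + 2 + 3 + 1) / 4 = 7/4 = 1.75

Step 2 — sample covariance S[i,j] = (1/(n-1)) · Σ_k (x_{k,i} - mean_i) · (x_{k,j} - mean_j), with n-1 = 3.
  S[X_1,X_1] = ((4.75)·(4.75) + (-2.25)·(-2.25) + (-2.25)·(-2.25) + (-0.25)·(-0.25)) / 3 = 32.75/3 = 10.9167
  S[X_1,X_2] = ((4.75)·(-0.75) + (-2.25)·(0.25) + (-2.25)·(1.25) + (-0.25)·(-0.75)) / 3 = -6.75/3 = -2.25
  S[X_2,X_2] = ((-0.75)·(-0.75) + (0.25)·(0.25) + (1.25)·(1.25) + (-0.75)·(-0.75)) / 3 = 2.75/3 = 0.9167

S is symmetric (S[j,i] = S[i,j]). Assembling:

S = [[10.9167, -2.25],
 [-2.25, 0.9167]]


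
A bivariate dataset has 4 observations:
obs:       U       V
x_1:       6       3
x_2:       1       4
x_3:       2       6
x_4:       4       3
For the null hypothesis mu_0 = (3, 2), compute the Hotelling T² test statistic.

Step 1 — sample mean vector:
  mean(U) = (6 + 1 + 2 + 4) / 4 = 13/4 = 3.25
  mean(V) = (3 + 4 + 6 + 3) / 4 = 16/4 = 4
  x̄ = (3.25, 4),  deviation x̄ - mu_0 = (3.25, 4) - (3, 2) = (0.25, 2).

Step 2 — sample covariance matrix, S[i,j] = (1/(n-1)) · Σ_k (x_{k,i} - mean_i) · (x_{k,j} - mean_j), divisor n-1 = 3:
  S[U,U] = ((2.75)·(2.75) + (-2.25)·(-2.25) + (-1.25)·(-1.25) + (0.75)·(0.75)) / 3 = 14.75/3 = 4.9167
  S[U,V] = ((2.75)·(-1) + (-2.25)·(0) + (-1.25)·(2) + (0.75)·(-1)) / 3 = -6/3 = -2
  S[V,V] = ((-1)·(-1) + (0)·(0) + (2)·(2) + (-1)·(-1)) / 3 = 6/3 = 2
  S = [[4.9167, -2],
 [-2, 2]].

Step 3 — invert S. det(S) = 4.9167·2 - (-2)² = 5.8333.
  S^{-1} = (1/det) · [[d, -b], [-b, a]] = [[0.3429, 0.3429],
 [0.3429, 0.8429]].

Step 4 — quadratic form (x̄ - mu_0)^T · S^{-1} · (x̄ - mu_0):
  S^{-1} · (x̄ - mu_0) = (0.7714, 1.7714),
  (x̄ - mu_0)^T · [...] = (0.25)·(0.7714) + (2)·(1.7714) = 3.7357.

Step 5 — scale by n: T² = 4 · 3.7357 = 14.9429.

T² ≈ 14.9429


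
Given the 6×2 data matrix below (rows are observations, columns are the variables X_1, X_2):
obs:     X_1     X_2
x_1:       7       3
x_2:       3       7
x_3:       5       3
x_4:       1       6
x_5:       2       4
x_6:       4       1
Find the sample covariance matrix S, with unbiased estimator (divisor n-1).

Step 1 — column means:
  mean(X_1) = (7 + 3 + 5 + 1 + 2 + 4) / 6 = 22/6 = 3.6667
  mean(X_2) = (3 + 7 + 3 + 6 + 4 + 1) / 6 = 24/6 = 4

Step 2 — sample covariance S[i,j] = (1/(n-1)) · Σ_k (x_{k,i} - mean_i) · (x_{k,j} - mean_j), with n-1 = 5.
  S[X_1,X_1] = ((3.3333)·(3.3333) + (-0.6667)·(-0.6667) + (1.3333)·(1.3333) + (-2.6667)·(-2.6667) + (-1.6667)·(-1.6667) + (0.3333)·(0.3333)) / 5 = 23.3333/5 = 4.6667
  S[X_1,X_2] = ((3.3333)·(-1) + (-0.6667)·(3) + (1.3333)·(-1) + (-2.6667)·(2) + (-1.6667)·(0) + (0.3333)·(-3)) / 5 = -13/5 = -2.6
  S[X_2,X_2] = ((-1)·(-1) + (3)·(3) + (-1)·(-1) + (2)·(2) + (0)·(0) + (-3)·(-3)) / 5 = 24/5 = 4.8

S is symmetric (S[j,i] = S[i,j]). Assembling:

S = [[4.6667, -2.6],
 [-2.6, 4.8]]


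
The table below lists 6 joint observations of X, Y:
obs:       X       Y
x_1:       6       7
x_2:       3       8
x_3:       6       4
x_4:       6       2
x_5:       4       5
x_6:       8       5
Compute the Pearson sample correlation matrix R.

Step 1 — column means:
  mean(X) = (6 + 3 + 6 + 6 + 4 + 8) / 6 = 33/6 = 5.5
  mean(Y) = (7 + 8 + 4 + 2 + 5 + 5) / 6 = 31/6 = 5.1667

Step 2 — sample variances and covariances s[i,j] = (1/(n-1)) · Σ_k (x_{k,i} - mean_i) · (x_{k,j} - mean_j), with n-1 = 5:
  s[X,X] = ((0.5)·(0.5) + (-2.5)·(-2.5) + (0.5)·(0.5) + (0.5)·(0.5) + (-1.5)·(-1.5) + (2.5)·(2.5)) / 5 = 15.5/5 = 3.1
  s[X,Y] = ((0.5)·(1.8333) + (-2.5)·(2.8333) + (0.5)·(-1.1667) + (0.5)·(-3.1667) + (-1.5)·(-0.1667) + (2.5)·(-0.1667)) / 5 = -8.5/5 = -1.7
  s[Y,Y] = ((1.8333)·(1.8333) + (2.8333)·(2.8333) + (-1.1667)·(-1.1667) + (-3.1667)·(-3.1667) + (-0.1667)·(-0.1667) + (-0.1667)·(-0.1667)) / 5 = 22.8333/5 = 4.5667
  Sample standard deviations s_i = √(s[i,i]):
  s(X) = √(3.1) = 1.7607
  s(Y) = √(4.5667) = 2.137

Step 3 — r_{ij} = s_{ij} / (s_i · s_j):
  r[X,X] = 1 (diagonal).
  r[X,Y] = -1.7 / (1.7607 · 2.137) = -1.7 / 3.7625 = -0.4518
  r[Y,Y] = 1 (diagonal).

R is symmetric with unit diagonal. Assembling:

R = [[1, -0.4518],
 [-0.4518, 1]]


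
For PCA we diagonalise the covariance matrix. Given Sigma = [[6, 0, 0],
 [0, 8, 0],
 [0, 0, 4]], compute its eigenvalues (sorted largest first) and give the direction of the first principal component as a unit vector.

Step 1 — characteristic polynomial p(λ) = det(λI - Sigma) = λ³ - tr·λ² + c_1·λ - det, where tr = trace, c_1 = sum of the principal 2×2 minors, det = det(Sigma):
  tr = 6 + 8 + 4 = 18,
  c_1 = (6·8 - (0)²) + (6·4 - (0)²) + (8·4 - (0)²) = 48 + 24 + 32 = 104,
  det = 6·(8·4 - (0)²) - (0)·((0)·4 - (0)·(0)) + (0)·((0)·(0) - 8·(0)) = 6·(32) - (0)·(0) + (0)·(0) = 192.
  So p(λ) = λ³ - 18λ² + 104λ - 192.
Step 2 — look for an integer root (rational root theorem: any rational root is an integer divisor of 192). Testing λ = 4:
  p(4) = 64 - 288 + 416 - 192 = 0  ✓
  Dividing out (λ - 4): p(λ) = (λ - 4)(λ² - 14λ + 48).
Step 3 — remaining eigenvalues from the quadratic λ² - 14λ + 48 = 0:
  Δ = 14² - 4·48 = 196 - 192 = 4,  λ = (14 ± √4)/2 = (14 ± 2)/2 = 8 or 6.
  Sorted: λ_1 = 8,  λ_2 = 6,  λ_3 = 4  (check: sum = 18 = tr ✓).

Step 4 — unit eigenvector for λ_1 = 8: v spans the null space of (Sigma - λ_1 I), whose rows are
  r_1 = (-2, 0, 0),  r_2 = (0, 0, 0),  r_3 = (0, 0, -4).
  v is orthogonal to every row, so take v ∝ r_1 × r_3 = ((0)·(-4) - (0)·(0), (0)·(0) - (-2)·(-4), (-2)·(0) - (0)·(0)) = (0, -8, 0).
  Rescale (divide by 8; multiply by -1 so the first nonzero entry is positive): u = (0, 1, 0).
  ||u|| = √((0)² + (1)² + (0)²) = √(1) = 1,  v_1 = u/||u|| ≈ (0, 1, 0) (||v_1|| = 1).

λ_1 = 8,  λ_2 = 6,  λ_3 = 4;  v_1 ≈ (0, 1, 0)


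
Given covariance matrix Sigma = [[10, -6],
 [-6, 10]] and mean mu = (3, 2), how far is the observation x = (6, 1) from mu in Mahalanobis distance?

Step 1 — centre the observation: (x - mu) = (3, -1).

Step 2 — invert Sigma. det(Sigma) = 10·10 - (-6)² = 64.
  Sigma^{-1} = (1/det) · [[d, -b], [-b, a]] = [[0.1562, 0.0938],
 [0.0938, 0.1562]].

Step 3 — form the quadratic (x - mu)^T · Sigma^{-1} · (x - mu):
  Sigma^{-1} · (x - mu) = (0.375, 0.125).
  (x - mu)^T · [Sigma^{-1} · (x - mu)] = (3)·(0.375) + (-1)·(0.125) = 1.

Step 4 — take square root: d = √(1) ≈ 1.

d(x, mu) = √(1) ≈ 1


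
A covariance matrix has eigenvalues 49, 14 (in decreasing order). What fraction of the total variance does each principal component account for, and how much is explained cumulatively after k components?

Step 1 — total variance = trace(Sigma) = Σ λ_i = 49 + 14 = 63.

Step 2 — fraction explained by component i = λ_i / Σ λ:
  PC1: 49/63 = 0.7778
  PC2: 14/63 = 0.2222

Step 3 — cumulative fraction after k components = (λ_1 + ... + λ_k) / Σ λ:
  k = 1: 49/63 = 0.7778
  k = 2: (49 + 14)/63 = 63/63 = 1

Summary (fraction, with percent):

explained: PC1 0.7778 (77.78%), PC2 0.2222 (22.22%);  cumulative: 0.7778, 1


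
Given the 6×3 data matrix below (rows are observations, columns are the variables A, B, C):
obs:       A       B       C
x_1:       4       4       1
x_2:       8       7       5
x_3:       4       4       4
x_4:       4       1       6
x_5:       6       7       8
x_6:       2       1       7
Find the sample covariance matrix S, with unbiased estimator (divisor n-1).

Step 1 — column means:
  mean(A) = (4 + 8 + 4 + 4 + 6 + 2) / 6 = 28/6 = 4.6667
  mean(B) = (4 + 7 + 4 + 1 + 7 + 1) / 6 = 24/6 = 4
  mean(C) = (1 + 5 + 4 + 6 + 8 + 7) / 6 = 31/6 = 5.1667

Step 2 — sample covariance S[i,j] = (1/(n-1)) · Σ_k (x_{k,i} - mean_i) · (x_{k,j} - mean_j), with n-1 = 5.
  S[A,A] = ((-0.6667)·(-0.6667) + (3.3333)·(3.3333) + (-0.6667)·(-0.6667) + (-0.6667)·(-0.6667) + (1.3333)·(1.3333) + (-2.6667)·(-2.6667)) / 5 = 21.3333/5 = 4.2667
  S[A,B] = ((-0.6667)·(0) + (3.3333)·(3) + (-0.6667)·(0) + (-0.6667)·(-3) + (1.3333)·(3) + (-2.6667)·(-3)) / 5 = 24/5 = 4.8
  S[A,C] = ((-0.6667)·(-4.1667) + (3.3333)·(-0.1667) + (-0.6667)·(-1.1667) + (-0.6667)·(0.8333) + (1.3333)·(2.8333) + (-2.6667)·(1.8333)) / 5 = 1.3333/5 = 0.2667
  S[B,B] = ((0)·(0) + (3)·(3) + (0)·(0) + (-3)·(-3) + (3)·(3) + (-3)·(-3)) / 5 = 36/5 = 7.2
  S[B,C] = ((0)·(-4.1667) + (3)·(-0.1667) + (0)·(-1.1667) + (-3)·(0.8333) + (3)·(2.8333) + (-3)·(1.8333)) / 5 = 0/5 = 0
  S[C,C] = ((-4.1667)·(-4.1667) + (-0.1667)·(-0.1667) + (-1.1667)·(-1.1667) + (0.8333)·(0.8333) + (2.8333)·(2.8333) + (1.8333)·(1.8333)) / 5 = 30.8333/5 = 6.1667

S is symmetric (S[j,i] = S[i,j]). Assembling:

S = [[4.2667, 4.8, 0.2667],
 [4.8, 7.2, 0],
 [0.2667, 0, 6.1667]]


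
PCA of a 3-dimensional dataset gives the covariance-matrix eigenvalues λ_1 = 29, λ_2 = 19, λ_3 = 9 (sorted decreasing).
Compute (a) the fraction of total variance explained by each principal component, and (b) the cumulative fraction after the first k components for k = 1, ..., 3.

Step 1 — total variance = trace(Sigma) = Σ λ_i = 29 + 19 + 9 = 57.

Step 2 — fraction explained by component i = λ_i / Σ λ:
  PC1: 29/57 = 0.5088
  PC2: 19/57 = 0.3333
  PC3: 9/57 = 0.1579

Step 3 — cumulative fraction after k components = (λ_1 + ... + λ_k) / Σ λ:
  k = 1: 29/57 = 0.5088
  k = 2: (29 + 19)/57 = 48/57 = 0.8421
  k = 3: (29 + 19 + 9)/57 = 57/57 = 1

Summary (fraction, with percent):

explained: PC1 0.5088 (50.88%), PC2 0.3333 (33.33%), PC3 0.1579 (15.79%);  cumulative: 0.5088, 0.8421, 1


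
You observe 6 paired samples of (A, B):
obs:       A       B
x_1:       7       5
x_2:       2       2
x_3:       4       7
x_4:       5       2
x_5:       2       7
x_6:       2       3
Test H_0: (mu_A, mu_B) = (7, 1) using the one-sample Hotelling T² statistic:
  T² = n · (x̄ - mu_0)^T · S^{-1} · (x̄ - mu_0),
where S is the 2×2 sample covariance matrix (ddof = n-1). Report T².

Step 1 — sample mean vector:
  mean(A) = (7 + 2 + 4 + 5 + 2 + 2) / 6 = 22/6 = 3.6667
  mean(B) = (5 + 2 + 7 + 2 + 7 + 3) / 6 = 26/6 = 4.3333
  x̄ = (3.6667, 4.3333),  deviation x̄ - mu_0 = (3.6667, 4.3333) - (7, 1) = (-3.3333, 3.3333).

Step 2 — sample covariance matrix, S[i,j] = (1/(n-1)) · Σ_k (x_{k,i} - mean_i) · (x_{k,j} - mean_j), divisor n-1 = 5:
  S[A,A] = ((3.3333)·(3.3333) + (-1.6667)·(-1.6667) + (0.3333)·(0.3333) + (1.3333)·(1.3333) + (-1.6667)·(-1.6667) + (-1.6667)·(-1.6667)) / 5 = 21.3333/5 = 4.2667
  S[A,B] = ((3.3333)·(0.6667) + (-1.6667)·(-2.3333) + (0.3333)·(2.6667) + (1.3333)·(-2.3333) + (-1.6667)·(2.6667) + (-1.6667)·(-1.3333)) / 5 = 1.6667/5 = 0.3333
  S[B,B] = ((0.6667)·(0.6667) + (-2.3333)·(-2.3333) + (2.6667)·(2.6667) + (-2.3333)·(-2.3333) + (2.6667)·(2.6667) + (-1.3333)·(-1.3333)) / 5 = 27.3333/5 = 5.4667
  S = [[4.2667, 0.3333],
 [0.3333, 5.4667]].

Step 3 — invert S. det(S) = 4.2667·5.4667 - (0.3333)² = 23.2133.
  S^{-1} = (1/det) · [[d, -b], [-b, a]] = [[0.2355, -0.0144],
 [-0.0144, 0.1838]].

Step 4 — quadratic form (x̄ - mu_0)^T · S^{-1} · (x̄ - mu_0):
  S^{-1} · (x̄ - mu_0) = (-0.8329, 0.6605),
  (x̄ - mu_0)^T · [...] = (-3.3333)·(-0.8329) + (3.3333)·(0.6605) = 4.978.

Step 5 — scale by n: T² = 6 · 4.978 = 29.8679.

T² ≈ 29.8679


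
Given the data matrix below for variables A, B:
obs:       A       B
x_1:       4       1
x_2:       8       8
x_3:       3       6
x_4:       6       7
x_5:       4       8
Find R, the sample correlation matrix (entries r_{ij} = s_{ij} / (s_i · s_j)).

Step 1 — column means:
  mean(A) = (4 + 8 + 3 + 6 + 4) / 5 = 25/5 = 5
  mean(B) = (1 + 8 + 6 + 7 + 8) / 5 = 30/5 = 6

Step 2 — sample variances and covariances s[i,j] = (1/(n-1)) · Σ_k (x_{k,i} - mean_i) · (x_{k,j} - mean_j), with n-1 = 4:
  s[A,A] = ((-1)·(-1) + (3)·(3) + (-2)·(-2) + (1)·(1) + (-1)·(-1)) / 4 = 16/4 = 4
  s[A,B] = ((-1)·(-5) + (3)·(2) + (-2)·(0) + (1)·(1) + (-1)·(2)) / 4 = 10/4 = 2.5
  s[B,B] = ((-5)·(-5) + (2)·(2) + (0)·(0) + (1)·(1) + (2)·(2)) / 4 = 34/4 = 8.5
  Sample standard deviations s_i = √(s[i,i]):
  s(A) = √(4) = 2
  s(B) = √(8.5) = 2.9155

Step 3 — r_{ij} = s_{ij} / (s_i · s_j):
  r[A,A] = 1 (diagonal).
  r[A,B] = 2.5 / (2 · 2.9155) = 2.5 / 5.831 = 0.4287
  r[B,B] = 1 (diagonal).

R is symmetric with unit diagonal. Assembling:

R = [[1, 0.4287],
 [0.4287, 1]]


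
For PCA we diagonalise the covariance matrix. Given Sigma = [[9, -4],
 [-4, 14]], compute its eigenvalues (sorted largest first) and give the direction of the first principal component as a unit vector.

Step 1 — characteristic polynomial of 2×2 Sigma:
  det(Sigma - λI) = λ² - trace · λ + det = 0.
  trace = 9 + 14 = 23, det = 9·14 - (-4)² = 110.
Step 2 — discriminant:
  Δ = trace² - 4·det = 529 - 440 = 89.
Step 3 — eigenvalues:
  λ = (trace ± √Δ)/2 = (23 ± 9.434)/2,
  λ_1 = 16.217,  λ_2 = 6.783.

Step 4 — unit eigenvector for λ_1: solve (Sigma - λ_1 I)v = 0. First row:
  (9 - 16.217)·v_x + (-4)·v_y = 0, i.e. (-7.217)·v_x + (-4)·v_y = 0,
  so v ∝ (b, λ_1 - a) = (-4, 7.217); multiply by -1 so the first entry is positive: u = (4, -7.217).
  ||u|| = √((4)² + (-7.217)²) = √(68.085) ≈ 8.2514,
  v_1 = u/||u|| ≈ (0.4848, -0.8746) (||v_1|| = 1).

λ_1 = 16.217,  λ_2 = 6.783;  v_1 ≈ (0.4848, -0.8746)


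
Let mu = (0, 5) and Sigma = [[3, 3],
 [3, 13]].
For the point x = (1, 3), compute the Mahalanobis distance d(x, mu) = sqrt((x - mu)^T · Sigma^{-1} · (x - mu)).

Step 1 — centre the observation: (x - mu) = (1, -2).

Step 2 — invert Sigma. det(Sigma) = 3·13 - (3)² = 30.
  Sigma^{-1} = (1/det) · [[d, -b], [-b, a]] = [[0.4333, -0.1],
 [-0.1, 0.1]].

Step 3 — form the quadratic (x - mu)^T · Sigma^{-1} · (x - mu):
  Sigma^{-1} · (x - mu) = (0.6333, -0.3).
  (x - mu)^T · [Sigma^{-1} · (x - mu)] = (1)·(0.6333) + (-2)·(-0.3) = 1.2333.

Step 4 — take square root: d = √(1.2333) ≈ 1.1106.

d(x, mu) = √(1.2333) ≈ 1.1106


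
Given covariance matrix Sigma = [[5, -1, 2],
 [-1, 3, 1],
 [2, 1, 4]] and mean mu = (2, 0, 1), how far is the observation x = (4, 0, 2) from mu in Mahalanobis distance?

Step 1 — centre the observation: (x - mu) = (2, 0, 1).

Step 2 — invert Sigma (cofactor / det for 3×3, or solve directly):
  Sigma^{-1} = [[0.3143, 0.1714, -0.2],
 [0.1714, 0.4571, -0.2],
 [-0.2, -0.2, 0.4]].

Step 3 — form the quadratic (x - mu)^T · Sigma^{-1} · (x - mu):
  Sigma^{-1} · (x - mu) = (0.4286, 0.1429, 0).
  (x - mu)^T · [Sigma^{-1} · (x - mu)] = (2)·(0.4286) + (0)·(0.1429) + (1)·(0) = 0.8571.

Step 4 — take square root: d = √(0.8571) ≈ 0.9258.

d(x, mu) = √(0.8571) ≈ 0.9258


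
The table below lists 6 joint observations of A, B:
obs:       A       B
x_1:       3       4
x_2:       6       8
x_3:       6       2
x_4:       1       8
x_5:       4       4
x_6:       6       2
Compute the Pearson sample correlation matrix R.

Step 1 — column means:
  mean(A) = (3 + 6 + 6 + 1 + 4 + 6) / 6 = 26/6 = 4.3333
  mean(B) = (4 + 8 + 2 + 8 + 4 + 2) / 6 = 28/6 = 4.6667

Step 2 — sample variances and covariances s[i,j] = (1/(n-1)) · Σ_k (x_{k,i} - mean_i) · (x_{k,j} - mean_j), with n-1 = 5:
  s[A,A] = ((-1.3333)·(-1.3333) + (1.6667)·(1.6667) + (1.6667)·(1.6667) + (-3.3333)·(-3.3333) + (-0.3333)·(-0.3333) + (1.6667)·(1.6667)) / 5 = 21.3333/5 = 4.2667
  s[A,B] = ((-1.3333)·(-0.6667) + (1.6667)·(3.3333) + (1.6667)·(-2.6667) + (-3.3333)·(3.3333) + (-0.3333)·(-0.6667) + (1.6667)·(-2.6667)) / 5 = -13.3333/5 = -2.6667
  s[B,B] = ((-0.6667)·(-0.6667) + (3.3333)·(3.3333) + (-2.6667)·(-2.6667) + (3.3333)·(3.3333) + (-0.6667)·(-0.6667) + (-2.6667)·(-2.6667)) / 5 = 37.3333/5 = 7.4667
  Sample standard deviations s_i = √(s[i,i]):
  s(A) = √(4.2667) = 2.0656
  s(B) = √(7.4667) = 2.7325

Step 3 — r_{ij} = s_{ij} / (s_i · s_j):
  r[A,A] = 1 (diagonal).
  r[A,B] = -2.6667 / (2.0656 · 2.7325) = -2.6667 / 5.6443 = -0.4725
  r[B,B] = 1 (diagonal).

R is symmetric with unit diagonal. Assembling:

R = [[1, -0.4725],
 [-0.4725, 1]]


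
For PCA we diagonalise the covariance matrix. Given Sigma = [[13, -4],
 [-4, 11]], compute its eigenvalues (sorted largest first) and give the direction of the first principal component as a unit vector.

Step 1 — characteristic polynomial of 2×2 Sigma:
  det(Sigma - λI) = λ² - trace · λ + det = 0.
  trace = 13 + 11 = 24, det = 13·11 - (-4)² = 127.
Step 2 — discriminant:
  Δ = trace² - 4·det = 576 - 508 = 68.
Step 3 — eigenvalues:
  λ = (trace ± √Δ)/2 = (24 ± 8.2462)/2,
  λ_1 = 16.1231,  λ_2 = 7.8769.

Step 4 — unit eigenvector for λ_1: solve (Sigma - λ_1 I)v = 0. First row:
  (13 - 16.1231)·v_x + (-4)·v_y = 0, i.e. (-3.1231)·v_x + (-4)·v_y = 0,
  so v ∝ (b, λ_1 - a) = (-4, 3.1231); multiply by -1 so the first entry is positive: u = (4, -3.1231).
  ||u|| = √((4)² + (-3.1231)²) = √(25.7538) ≈ 5.0748,
  v_1 = u/||u|| ≈ (0.7882, -0.6154) (||v_1|| = 1).

λ_1 = 16.1231,  λ_2 = 7.8769;  v_1 ≈ (0.7882, -0.6154)
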